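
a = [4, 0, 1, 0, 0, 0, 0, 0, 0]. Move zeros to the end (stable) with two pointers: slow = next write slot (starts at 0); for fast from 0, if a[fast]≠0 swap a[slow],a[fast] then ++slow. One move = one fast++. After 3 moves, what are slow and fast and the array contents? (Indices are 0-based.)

(s=0,f=0) a[fast]=4≠0 swap→a[0]=4 → slow++,fast++
(s=1,f=1) a[fast]=0 → fast++
(s=1,f=2) a[fast]=1≠0 swap→a[1]=1 → slow++,fast++

slow=2, fast=3, a=[4, 1, 0, 0, 0, 0, 0, 0, 0]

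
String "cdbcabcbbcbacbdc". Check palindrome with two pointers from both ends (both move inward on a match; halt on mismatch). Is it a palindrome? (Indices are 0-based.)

palindrome

[0,15] 'c'=='c' → l++,r--
[1,14] 'd'=='d' → l++,r--
[2,13] 'b'=='b' → l++,r--
[3,12] 'c'=='c' → l++,r--
[4,11] 'a'=='a' → l++,r--
[5,10] 'b'=='b' → l++,r--
[6,9] 'c'=='c' → l++,r--
[7,8] 'b'=='b' → l++,r--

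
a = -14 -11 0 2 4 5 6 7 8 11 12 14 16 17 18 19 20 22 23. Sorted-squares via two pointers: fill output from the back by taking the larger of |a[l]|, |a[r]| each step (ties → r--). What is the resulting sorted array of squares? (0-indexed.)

[0,18] |-14|<=|23| out[18]=529 → r--
[0,17] |-14|<=|22| out[17]=484 → r--
[0,16] |-14|<=|20| out[16]=400 → r--
[0,15] |-14|<=|19| out[15]=361 → r--
[0,14] |-14|<=|18| out[14]=324 → r--
[0,13] |-14|<=|17| out[13]=289 → r--
[0,12] |-14|<=|16| out[12]=256 → r--
[0,11] |-14|<=|14| out[11]=196 → r--
[0,10] |-14|>|12| out[10]=196 → l++
[1,10] |-11|<=|12| out[9]=144 → r--
[1,9] |-11|<=|11| out[8]=121 → r--
[1,8] |-11|>|8| out[7]=121 → l++
[2,8] |0|<=|8| out[6]=64 → r--
[2,7] |0|<=|7| out[5]=49 → r--
[2,6] |0|<=|6| out[4]=36 → r--
[2,5] |0|<=|5| out[3]=25 → r--
[2,4] |0|<=|4| out[2]=16 → r--
[2,3] |0|<=|2| out[1]=4 → r--
[2,2] |0|<=|0| out[0]=0 → r--

[0, 4, 16, 25, 36, 49, 64, 121, 121, 144, 196, 196, 256, 289, 324, 361, 400, 484, 529]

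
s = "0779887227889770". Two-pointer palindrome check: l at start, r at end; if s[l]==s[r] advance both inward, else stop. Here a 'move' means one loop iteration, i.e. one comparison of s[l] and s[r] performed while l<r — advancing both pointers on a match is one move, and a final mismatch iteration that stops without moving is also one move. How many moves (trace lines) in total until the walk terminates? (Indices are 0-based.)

l=0 r=15: '0'=='0', l++,r--
l=1 r=14: '7'=='7', l++,r--
l=2 r=13: '7'=='7', l++,r--
l=3 r=12: '9'=='9', l++,r--
l=4 r=11: '8'=='8', l++,r--
l=5 r=10: '8'=='8', l++,r--
l=6 r=9: '7'=='7', l++,r--
l=7 r=8: '2'=='2', l++,r--

8 moves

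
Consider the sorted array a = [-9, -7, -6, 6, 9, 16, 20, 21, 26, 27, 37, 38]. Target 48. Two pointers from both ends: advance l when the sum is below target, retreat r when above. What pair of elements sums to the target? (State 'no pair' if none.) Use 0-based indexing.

(21, 27)

[0,11] -9+38=29 <48 → l++
[1,11] -7+38=31 <48 → l++
[2,11] -6+38=32 <48 → l++
[3,11] 6+38=44 <48 → l++
[4,11] 9+38=47 <48 → l++
[5,11] 16+38=54 >48 → r--
[5,10] 16+37=53 >48 → r--
[5,9] 16+27=43 <48 → l++
[6,9] 20+27=47 <48 → l++
[7,9] 21+27=48 → found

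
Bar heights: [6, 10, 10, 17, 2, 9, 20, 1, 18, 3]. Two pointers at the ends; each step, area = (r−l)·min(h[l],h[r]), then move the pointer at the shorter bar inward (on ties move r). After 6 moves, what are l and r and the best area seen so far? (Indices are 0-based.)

l=5, r=8, best area=85

[0,9] min(6,3)*9=27 best=27 * → r--
[0,8] min(6,18)*8=48 best=48 * → l++
[1,8] min(10,18)*7=70 best=70 * → l++
[2,8] min(10,18)*6=60 best=70 → l++
[3,8] min(17,18)*5=85 best=85 * → l++
[4,8] min(2,18)*4=8 best=85 → l++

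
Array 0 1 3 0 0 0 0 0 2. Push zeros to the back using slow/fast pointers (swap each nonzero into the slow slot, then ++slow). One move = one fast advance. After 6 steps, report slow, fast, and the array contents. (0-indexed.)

slow=2, fast=6, a=[1, 3, 0, 0, 0, 0, 0, 0, 2]

slow=0 fast=0: a[fast]=0, fast++
slow=0 fast=1: a[fast]=1≠0 swap→a[0]=1, slow++,fast++
slow=1 fast=2: a[fast]=3≠0 swap→a[1]=3, slow++,fast++
slow=2 fast=3: a[fast]=0, fast++
slow=2 fast=4: a[fast]=0, fast++
slow=2 fast=5: a[fast]=0, fast++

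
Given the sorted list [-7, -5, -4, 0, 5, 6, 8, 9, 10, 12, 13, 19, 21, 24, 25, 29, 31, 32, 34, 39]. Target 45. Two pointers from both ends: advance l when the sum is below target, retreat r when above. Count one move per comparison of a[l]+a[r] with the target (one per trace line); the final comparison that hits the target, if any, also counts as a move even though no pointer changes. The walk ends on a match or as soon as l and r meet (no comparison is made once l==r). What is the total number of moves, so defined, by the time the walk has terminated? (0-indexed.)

6 moves

l=0 r=19: -7+39=32 <45, l++
l=1 r=19: -5+39=34 <45, l++
l=2 r=19: -4+39=35 <45, l++
l=3 r=19: 0+39=39 <45, l++
l=4 r=19: 5+39=44 <45, l++
l=5 r=19: 6+39=45, found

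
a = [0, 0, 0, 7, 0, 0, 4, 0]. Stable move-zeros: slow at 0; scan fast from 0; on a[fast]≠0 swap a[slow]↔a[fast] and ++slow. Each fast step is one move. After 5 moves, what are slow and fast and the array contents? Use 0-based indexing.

slow=0 fast=0: a[fast]=0, fast++
slow=0 fast=1: a[fast]=0, fast++
slow=0 fast=2: a[fast]=0, fast++
slow=0 fast=3: a[fast]=7≠0 swap→a[0]=7, slow++,fast++
slow=1 fast=4: a[fast]=0, fast++

slow=1, fast=5, a=[7, 0, 0, 0, 0, 0, 4, 0]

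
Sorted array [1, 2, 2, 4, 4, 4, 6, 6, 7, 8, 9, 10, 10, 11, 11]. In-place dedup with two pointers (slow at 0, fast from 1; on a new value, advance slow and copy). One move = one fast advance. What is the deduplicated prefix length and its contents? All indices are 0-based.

slow=0 fast=1: a[fast]=2≠a[slow]=1 write a[1]=2, slow++,fast++
slow=1 fast=2: a[fast]=2=a[slow] dup, fast++
slow=1 fast=3: a[fast]=4≠a[slow]=2 write a[2]=4, slow++,fast++
slow=2 fast=4: a[fast]=4=a[slow] dup, fast++
slow=2 fast=5: a[fast]=4=a[slow] dup, fast++
slow=2 fast=6: a[fast]=6≠a[slow]=4 write a[3]=6, slow++,fast++
slow=3 fast=7: a[fast]=6=a[slow] dup, fast++
slow=3 fast=8: a[fast]=7≠a[slow]=6 write a[4]=7, slow++,fast++
slow=4 fast=9: a[fast]=8≠a[slow]=7 write a[5]=8, slow++,fast++
slow=5 fast=10: a[fast]=9≠a[slow]=8 write a[6]=9, slow++,fast++
slow=6 fast=11: a[fast]=10≠a[slow]=9 write a[7]=10, slow++,fast++
slow=7 fast=12: a[fast]=10=a[slow] dup, fast++
slow=7 fast=13: a[fast]=11≠a[slow]=10 write a[8]=11, slow++,fast++
slow=8 fast=14: a[fast]=11=a[slow] dup, fast++

length 9; prefix = [1, 2, 4, 6, 7, 8, 9, 10, 11]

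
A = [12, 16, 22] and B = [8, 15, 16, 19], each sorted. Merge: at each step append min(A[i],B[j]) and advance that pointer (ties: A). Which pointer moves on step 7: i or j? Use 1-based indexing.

i

[i=1,j=1] A[i]=12>B[j]=8 take 8 → j++
[i=1,j=2] A[i]=12<=B[j]=15 take 12 → i++
[i=2,j=2] A[i]=16>B[j]=15 take 15 → j++
[i=2,j=3] A[i]=16<=B[j]=16 take 16 → i++
[i=3,j=3] A[i]=22>B[j]=16 take 16 → j++
[i=3,j=4] A[i]=22>B[j]=19 take 19 → j++
[i=3,j=5] B done, take A[i]=22 → i++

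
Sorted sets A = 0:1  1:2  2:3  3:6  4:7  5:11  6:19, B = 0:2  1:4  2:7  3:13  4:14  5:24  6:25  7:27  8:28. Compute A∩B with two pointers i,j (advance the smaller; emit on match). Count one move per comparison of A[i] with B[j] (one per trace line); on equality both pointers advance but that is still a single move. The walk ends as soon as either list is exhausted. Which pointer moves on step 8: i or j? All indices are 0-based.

j

i=0 j=0: 1<2, i++
i=1 j=0: 2==2 emit, i++,j++
i=2 j=1: 3<4, i++
i=3 j=1: 6>4, j++
i=3 j=2: 6<7, i++
i=4 j=2: 7==7 emit, i++,j++
i=5 j=3: 11<13, i++
i=6 j=3: 19>13, j++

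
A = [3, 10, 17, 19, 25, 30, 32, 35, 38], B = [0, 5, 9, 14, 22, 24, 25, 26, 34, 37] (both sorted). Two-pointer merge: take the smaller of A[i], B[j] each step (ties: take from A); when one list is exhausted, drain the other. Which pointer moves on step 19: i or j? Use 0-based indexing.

i

[i=0,j=0] A[i]=3>B[j]=0 take 0 → j++
[i=0,j=1] A[i]=3<=B[j]=5 take 3 → i++
[i=1,j=1] A[i]=10>B[j]=5 take 5 → j++
[i=1,j=2] A[i]=10>B[j]=9 take 9 → j++
[i=1,j=3] A[i]=10<=B[j]=14 take 10 → i++
[i=2,j=3] A[i]=17>B[j]=14 take 14 → j++
[i=2,j=4] A[i]=17<=B[j]=22 take 17 → i++
[i=3,j=4] A[i]=19<=B[j]=22 take 19 → i++
[i=4,j=4] A[i]=25>B[j]=22 take 22 → j++
[i=4,j=5] A[i]=25>B[j]=24 take 24 → j++
[i=4,j=6] A[i]=25<=B[j]=25 take 25 → i++
[i=5,j=6] A[i]=30>B[j]=25 take 25 → j++
[i=5,j=7] A[i]=30>B[j]=26 take 26 → j++
[i=5,j=8] A[i]=30<=B[j]=34 take 30 → i++
[i=6,j=8] A[i]=32<=B[j]=34 take 32 → i++
[i=7,j=8] A[i]=35>B[j]=34 take 34 → j++
[i=7,j=9] A[i]=35<=B[j]=37 take 35 → i++
[i=8,j=9] A[i]=38>B[j]=37 take 37 → j++
[i=8,j=10] B done, take A[i]=38 → i++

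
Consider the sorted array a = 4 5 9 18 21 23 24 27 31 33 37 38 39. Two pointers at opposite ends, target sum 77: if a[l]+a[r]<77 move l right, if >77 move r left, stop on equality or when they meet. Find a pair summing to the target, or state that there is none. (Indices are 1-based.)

(38, 39)

[1,13] 4+39=43 <77 → l++
[2,13] 5+39=44 <77 → l++
[3,13] 9+39=48 <77 → l++
[4,13] 18+39=57 <77 → l++
[5,13] 21+39=60 <77 → l++
[6,13] 23+39=62 <77 → l++
[7,13] 24+39=63 <77 → l++
[8,13] 27+39=66 <77 → l++
[9,13] 31+39=70 <77 → l++
[10,13] 33+39=72 <77 → l++
[11,13] 37+39=76 <77 → l++
[12,13] 38+39=77 → found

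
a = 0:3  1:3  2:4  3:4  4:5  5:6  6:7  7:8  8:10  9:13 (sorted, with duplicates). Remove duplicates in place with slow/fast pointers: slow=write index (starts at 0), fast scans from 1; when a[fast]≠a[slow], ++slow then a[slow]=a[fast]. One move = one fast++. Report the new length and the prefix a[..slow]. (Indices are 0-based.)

(s=0,f=1) a[fast]=3=a[slow] dup → fast++
(s=0,f=2) a[fast]=4≠a[slow]=3 write a[1]=4 → slow++,fast++
(s=1,f=3) a[fast]=4=a[slow] dup → fast++
(s=1,f=4) a[fast]=5≠a[slow]=4 write a[2]=5 → slow++,fast++
(s=2,f=5) a[fast]=6≠a[slow]=5 write a[3]=6 → slow++,fast++
(s=3,f=6) a[fast]=7≠a[slow]=6 write a[4]=7 → slow++,fast++
(s=4,f=7) a[fast]=8≠a[slow]=7 write a[5]=8 → slow++,fast++
(s=5,f=8) a[fast]=10≠a[slow]=8 write a[6]=10 → slow++,fast++
(s=6,f=9) a[fast]=13≠a[slow]=10 write a[7]=13 → slow++,fast++

length 8; prefix = [3, 4, 5, 6, 7, 8, 10, 13]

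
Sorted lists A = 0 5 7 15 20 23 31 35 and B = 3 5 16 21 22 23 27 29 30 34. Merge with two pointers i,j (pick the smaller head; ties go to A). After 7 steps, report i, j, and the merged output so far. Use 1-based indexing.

i=5, j=4, merged so far=[0, 3, 5, 5, 7, 15, 16]

[i=1,j=1] A[i]=0<=B[j]=3 take 0 → i++
[i=2,j=1] A[i]=5>B[j]=3 take 3 → j++
[i=2,j=2] A[i]=5<=B[j]=5 take 5 → i++
[i=3,j=2] A[i]=7>B[j]=5 take 5 → j++
[i=3,j=3] A[i]=7<=B[j]=16 take 7 → i++
[i=4,j=3] A[i]=15<=B[j]=16 take 15 → i++
[i=5,j=3] A[i]=20>B[j]=16 take 16 → j++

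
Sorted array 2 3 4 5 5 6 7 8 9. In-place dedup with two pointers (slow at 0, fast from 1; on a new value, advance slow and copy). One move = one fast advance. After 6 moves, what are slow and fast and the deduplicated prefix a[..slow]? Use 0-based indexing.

slow=0 fast=1: a[fast]=3≠a[slow]=2 write a[1]=3, slow++,fast++
slow=1 fast=2: a[fast]=4≠a[slow]=3 write a[2]=4, slow++,fast++
slow=2 fast=3: a[fast]=5≠a[slow]=4 write a[3]=5, slow++,fast++
slow=3 fast=4: a[fast]=5=a[slow] dup, fast++
slow=3 fast=5: a[fast]=6≠a[slow]=5 write a[4]=6, slow++,fast++
slow=4 fast=6: a[fast]=7≠a[slow]=6 write a[5]=7, slow++,fast++

slow=5, fast=7, prefix=[2, 3, 4, 5, 6, 7]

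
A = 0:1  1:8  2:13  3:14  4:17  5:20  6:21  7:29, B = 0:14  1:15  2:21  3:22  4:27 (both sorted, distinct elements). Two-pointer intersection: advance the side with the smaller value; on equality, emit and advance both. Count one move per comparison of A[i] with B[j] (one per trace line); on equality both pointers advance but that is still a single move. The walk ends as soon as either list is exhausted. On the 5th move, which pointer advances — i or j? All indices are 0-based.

j

i=0 j=0: 1<14, i++
i=1 j=0: 8<14, i++
i=2 j=0: 13<14, i++
i=3 j=0: 14==14 emit, i++,j++
i=4 j=1: 17>15, j++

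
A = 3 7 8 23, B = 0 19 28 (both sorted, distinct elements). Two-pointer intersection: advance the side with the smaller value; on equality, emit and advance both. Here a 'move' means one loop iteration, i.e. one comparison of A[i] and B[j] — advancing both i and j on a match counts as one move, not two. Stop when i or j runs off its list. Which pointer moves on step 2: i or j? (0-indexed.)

i=0 j=0: 3>0, j++
i=0 j=1: 3<19, i++

i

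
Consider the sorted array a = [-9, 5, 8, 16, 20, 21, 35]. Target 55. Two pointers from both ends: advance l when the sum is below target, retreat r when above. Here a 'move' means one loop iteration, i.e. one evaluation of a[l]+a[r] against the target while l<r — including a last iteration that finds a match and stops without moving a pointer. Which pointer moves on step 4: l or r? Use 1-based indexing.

l=1 r=7: -9+35=26 <55, l++
l=2 r=7: 5+35=40 <55, l++
l=3 r=7: 8+35=43 <55, l++
l=4 r=7: 16+35=51 <55, l++

l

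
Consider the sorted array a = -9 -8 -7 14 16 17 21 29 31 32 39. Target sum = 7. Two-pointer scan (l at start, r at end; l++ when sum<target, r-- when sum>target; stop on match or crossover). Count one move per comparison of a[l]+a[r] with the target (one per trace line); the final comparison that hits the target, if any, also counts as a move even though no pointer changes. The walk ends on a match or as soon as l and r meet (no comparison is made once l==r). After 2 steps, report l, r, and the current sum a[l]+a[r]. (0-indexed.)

[0,10] -9+39=30 >7 → r--
[0,9] -9+32=23 >7 → r--

l=0, r=8, sum=22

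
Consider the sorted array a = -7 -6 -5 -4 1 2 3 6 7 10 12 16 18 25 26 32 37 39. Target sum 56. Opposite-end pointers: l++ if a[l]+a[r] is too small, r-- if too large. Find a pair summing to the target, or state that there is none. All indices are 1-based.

no pair

[1,18] -7+39=32 <56 → l++
[2,18] -6+39=33 <56 → l++
[3,18] -5+39=34 <56 → l++
[4,18] -4+39=35 <56 → l++
[5,18] 1+39=40 <56 → l++
[6,18] 2+39=41 <56 → l++
[7,18] 3+39=42 <56 → l++
[8,18] 6+39=45 <56 → l++
[9,18] 7+39=46 <56 → l++
[10,18] 10+39=49 <56 → l++
[11,18] 12+39=51 <56 → l++
[12,18] 16+39=55 <56 → l++
[13,18] 18+39=57 >56 → r--
[13,17] 18+37=55 <56 → l++
[14,17] 25+37=62 >56 → r--
[14,16] 25+32=57 >56 → r--
[14,15] 25+26=51 <56 → l++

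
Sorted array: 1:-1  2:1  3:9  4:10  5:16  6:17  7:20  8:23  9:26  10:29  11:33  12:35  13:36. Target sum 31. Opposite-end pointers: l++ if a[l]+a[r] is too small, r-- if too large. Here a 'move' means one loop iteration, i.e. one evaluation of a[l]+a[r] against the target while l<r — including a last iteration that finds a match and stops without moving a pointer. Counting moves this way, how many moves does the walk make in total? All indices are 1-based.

12 moves

[1,13] -1+36=35 >31 → r--
[1,12] -1+35=34 >31 → r--
[1,11] -1+33=32 >31 → r--
[1,10] -1+29=28 <31 → l++
[2,10] 1+29=30 <31 → l++
[3,10] 9+29=38 >31 → r--
[3,9] 9+26=35 >31 → r--
[3,8] 9+23=32 >31 → r--
[3,7] 9+20=29 <31 → l++
[4,7] 10+20=30 <31 → l++
[5,7] 16+20=36 >31 → r--
[5,6] 16+17=33 >31 → r--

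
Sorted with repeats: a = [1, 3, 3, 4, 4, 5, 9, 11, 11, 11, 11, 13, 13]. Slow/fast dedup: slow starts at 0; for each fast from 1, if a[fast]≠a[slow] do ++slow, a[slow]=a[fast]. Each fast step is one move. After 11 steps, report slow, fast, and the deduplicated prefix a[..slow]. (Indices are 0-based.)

(s=0,f=1) a[fast]=3≠a[slow]=1 write a[1]=3 → slow++,fast++
(s=1,f=2) a[fast]=3=a[slow] dup → fast++
(s=1,f=3) a[fast]=4≠a[slow]=3 write a[2]=4 → slow++,fast++
(s=2,f=4) a[fast]=4=a[slow] dup → fast++
(s=2,f=5) a[fast]=5≠a[slow]=4 write a[3]=5 → slow++,fast++
(s=3,f=6) a[fast]=9≠a[slow]=5 write a[4]=9 → slow++,fast++
(s=4,f=7) a[fast]=11≠a[slow]=9 write a[5]=11 → slow++,fast++
(s=5,f=8) a[fast]=11=a[slow] dup → fast++
(s=5,f=9) a[fast]=11=a[slow] dup → fast++
(s=5,f=10) a[fast]=11=a[slow] dup → fast++
(s=5,f=11) a[fast]=13≠a[slow]=11 write a[6]=13 → slow++,fast++

slow=6, fast=12, prefix=[1, 3, 4, 5, 9, 11, 13]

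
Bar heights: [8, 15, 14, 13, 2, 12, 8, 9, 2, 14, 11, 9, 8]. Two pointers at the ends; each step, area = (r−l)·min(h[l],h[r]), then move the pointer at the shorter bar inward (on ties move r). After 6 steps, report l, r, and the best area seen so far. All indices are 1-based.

l=2, r=8, best area=112

[1,13] min(8,8)*12=96 best=96 * → r--
[1,12] min(8,9)*11=88 best=96 → l++
[2,12] min(15,9)*10=90 best=96 → r--
[2,11] min(15,11)*9=99 best=99 * → r--
[2,10] min(15,14)*8=112 best=112 * → r--
[2,9] min(15,2)*7=14 best=112 → r--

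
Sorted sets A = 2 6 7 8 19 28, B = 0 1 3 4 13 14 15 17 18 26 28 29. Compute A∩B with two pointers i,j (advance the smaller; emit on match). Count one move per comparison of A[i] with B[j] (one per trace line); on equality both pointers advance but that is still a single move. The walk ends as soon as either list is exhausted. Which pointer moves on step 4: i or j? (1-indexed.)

j

i=1 j=1: 2>0, j++
i=1 j=2: 2>1, j++
i=1 j=3: 2<3, i++
i=2 j=3: 6>3, j++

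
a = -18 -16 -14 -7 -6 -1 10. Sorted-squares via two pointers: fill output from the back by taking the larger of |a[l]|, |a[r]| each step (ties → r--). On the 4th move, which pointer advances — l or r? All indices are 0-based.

l=0 r=6: |-18|>|10| out[6]=324, l++
l=1 r=6: |-16|>|10| out[5]=256, l++
l=2 r=6: |-14|>|10| out[4]=196, l++
l=3 r=6: |-7|<=|10| out[3]=100, r--

r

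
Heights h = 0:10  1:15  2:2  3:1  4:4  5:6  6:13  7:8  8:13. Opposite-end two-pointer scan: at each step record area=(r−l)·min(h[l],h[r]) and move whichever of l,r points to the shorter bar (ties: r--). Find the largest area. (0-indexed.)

max area = 91

[0,8] min(10,13)*8=80 best=80 * → l++
[1,8] min(15,13)*7=91 best=91 * → r--
[1,7] min(15,8)*6=48 best=91 → r--
[1,6] min(15,13)*5=65 best=91 → r--
[1,5] min(15,6)*4=24 best=91 → r--
[1,4] min(15,4)*3=12 best=91 → r--
[1,3] min(15,1)*2=2 best=91 → r--
[1,2] min(15,2)*1=2 best=91 → r--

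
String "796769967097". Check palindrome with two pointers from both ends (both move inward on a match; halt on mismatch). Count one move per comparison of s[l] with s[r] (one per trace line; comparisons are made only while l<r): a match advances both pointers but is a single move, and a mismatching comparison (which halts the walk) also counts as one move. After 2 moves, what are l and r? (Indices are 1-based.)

l=1 r=12: '7'=='7', l++,r--
l=2 r=11: '9'=='9', l++,r--

l=3, r=10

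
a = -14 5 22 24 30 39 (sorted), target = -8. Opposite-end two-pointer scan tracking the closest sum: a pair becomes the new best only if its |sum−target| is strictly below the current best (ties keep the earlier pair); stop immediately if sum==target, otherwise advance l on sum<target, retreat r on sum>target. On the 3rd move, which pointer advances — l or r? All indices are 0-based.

[0,5] -14+39=25 d=33 * → r--
[0,4] -14+30=16 d=24 * → r--
[0,3] -14+24=10 d=18 * → r--

r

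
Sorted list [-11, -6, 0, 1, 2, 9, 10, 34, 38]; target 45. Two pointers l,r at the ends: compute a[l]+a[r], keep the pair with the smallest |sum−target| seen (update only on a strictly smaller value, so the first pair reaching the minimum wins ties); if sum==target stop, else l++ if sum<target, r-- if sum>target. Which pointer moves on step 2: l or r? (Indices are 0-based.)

[0,8] -11+38=27 d=18 * → l++
[1,8] -6+38=32 d=13 * → l++

l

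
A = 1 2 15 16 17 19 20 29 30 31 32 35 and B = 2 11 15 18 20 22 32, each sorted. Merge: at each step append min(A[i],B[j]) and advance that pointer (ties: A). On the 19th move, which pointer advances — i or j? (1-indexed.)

i

i=1 j=1: A[i]=1<=B[j]=2 take 1, i++
i=2 j=1: A[i]=2<=B[j]=2 take 2, i++
i=3 j=1: A[i]=15>B[j]=2 take 2, j++
i=3 j=2: A[i]=15>B[j]=11 take 11, j++
i=3 j=3: A[i]=15<=B[j]=15 take 15, i++
i=4 j=3: A[i]=16>B[j]=15 take 15, j++
i=4 j=4: A[i]=16<=B[j]=18 take 16, i++
i=5 j=4: A[i]=17<=B[j]=18 take 17, i++
i=6 j=4: A[i]=19>B[j]=18 take 18, j++
i=6 j=5: A[i]=19<=B[j]=20 take 19, i++
i=7 j=5: A[i]=20<=B[j]=20 take 20, i++
i=8 j=5: A[i]=29>B[j]=20 take 20, j++
i=8 j=6: A[i]=29>B[j]=22 take 22, j++
i=8 j=7: A[i]=29<=B[j]=32 take 29, i++
i=9 j=7: A[i]=30<=B[j]=32 take 30, i++
i=10 j=7: A[i]=31<=B[j]=32 take 31, i++
i=11 j=7: A[i]=32<=B[j]=32 take 32, i++
i=12 j=7: A[i]=35>B[j]=32 take 32, j++
i=12 j=8: B done, take A[i]=35, i++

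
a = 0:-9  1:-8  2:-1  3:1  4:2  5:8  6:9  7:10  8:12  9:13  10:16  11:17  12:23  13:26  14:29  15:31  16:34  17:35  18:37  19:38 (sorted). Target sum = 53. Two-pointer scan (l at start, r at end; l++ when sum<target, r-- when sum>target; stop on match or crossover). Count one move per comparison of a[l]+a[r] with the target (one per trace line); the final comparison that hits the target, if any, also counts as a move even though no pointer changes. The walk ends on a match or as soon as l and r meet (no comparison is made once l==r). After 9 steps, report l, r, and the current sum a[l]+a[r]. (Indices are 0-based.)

[0,19] -9+38=29 <53 → l++
[1,19] -8+38=30 <53 → l++
[2,19] -1+38=37 <53 → l++
[3,19] 1+38=39 <53 → l++
[4,19] 2+38=40 <53 → l++
[5,19] 8+38=46 <53 → l++
[6,19] 9+38=47 <53 → l++
[7,19] 10+38=48 <53 → l++
[8,19] 12+38=50 <53 → l++

l=9, r=19, sum=51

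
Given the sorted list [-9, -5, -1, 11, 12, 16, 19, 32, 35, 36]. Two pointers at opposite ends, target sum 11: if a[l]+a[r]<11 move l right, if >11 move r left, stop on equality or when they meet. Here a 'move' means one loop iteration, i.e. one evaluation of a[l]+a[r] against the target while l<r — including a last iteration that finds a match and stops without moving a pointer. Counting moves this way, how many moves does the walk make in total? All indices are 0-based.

l=0 r=9: -9+36=27 >11, r--
l=0 r=8: -9+35=26 >11, r--
l=0 r=7: -9+32=23 >11, r--
l=0 r=6: -9+19=10 <11, l++
l=1 r=6: -5+19=14 >11, r--
l=1 r=5: -5+16=11, found

6 moves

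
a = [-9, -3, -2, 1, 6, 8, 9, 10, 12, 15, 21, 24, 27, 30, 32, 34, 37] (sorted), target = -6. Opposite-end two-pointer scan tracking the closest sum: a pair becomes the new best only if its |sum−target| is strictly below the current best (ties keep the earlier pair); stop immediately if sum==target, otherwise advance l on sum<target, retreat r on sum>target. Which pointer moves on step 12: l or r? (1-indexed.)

r

[1,17] -9+37=28 d=34 * → r--
[1,16] -9+34=25 d=31 * → r--
[1,15] -9+32=23 d=29 * → r--
[1,14] -9+30=21 d=27 * → r--
[1,13] -9+27=18 d=24 * → r--
[1,12] -9+24=15 d=21 * → r--
[1,11] -9+21=12 d=18 * → r--
[1,10] -9+15=6 d=12 * → r--
[1,9] -9+12=3 d=9 * → r--
[1,8] -9+10=1 d=7 * → r--
[1,7] -9+9=0 d=6 * → r--
[1,6] -9+8=-1 d=5 * → r--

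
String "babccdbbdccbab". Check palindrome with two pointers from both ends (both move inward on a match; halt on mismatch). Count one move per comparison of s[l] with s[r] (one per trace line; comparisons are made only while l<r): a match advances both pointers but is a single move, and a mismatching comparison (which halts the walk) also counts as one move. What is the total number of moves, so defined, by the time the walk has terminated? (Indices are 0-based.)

l=0 r=13: 'b'=='b', l++,r--
l=1 r=12: 'a'=='a', l++,r--
l=2 r=11: 'b'=='b', l++,r--
l=3 r=10: 'c'=='c', l++,r--
l=4 r=9: 'c'=='c', l++,r--
l=5 r=8: 'd'=='d', l++,r--
l=6 r=7: 'b'=='b', l++,r--

7 moves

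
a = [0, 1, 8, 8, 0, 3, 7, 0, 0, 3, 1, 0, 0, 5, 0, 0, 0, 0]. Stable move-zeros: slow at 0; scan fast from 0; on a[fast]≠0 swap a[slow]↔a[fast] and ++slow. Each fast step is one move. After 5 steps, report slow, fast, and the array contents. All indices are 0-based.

slow=3, fast=5, a=[1, 8, 8, 0, 0, 3, 7, 0, 0, 3, 1, 0, 0, 5, 0, 0, 0, 0]

slow=0 fast=0: a[fast]=0, fast++
slow=0 fast=1: a[fast]=1≠0 swap→a[0]=1, slow++,fast++
slow=1 fast=2: a[fast]=8≠0 swap→a[1]=8, slow++,fast++
slow=2 fast=3: a[fast]=8≠0 swap→a[2]=8, slow++,fast++
slow=3 fast=4: a[fast]=0, fast++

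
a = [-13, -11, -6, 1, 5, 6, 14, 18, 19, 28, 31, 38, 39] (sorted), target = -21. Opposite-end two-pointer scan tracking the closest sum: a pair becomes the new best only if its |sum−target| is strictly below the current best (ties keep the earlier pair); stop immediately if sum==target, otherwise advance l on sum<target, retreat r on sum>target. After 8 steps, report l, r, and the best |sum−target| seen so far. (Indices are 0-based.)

l=0, r=4, best |Δ|=14

[0,12] -13+39=26 d=47 * → r--
[0,11] -13+38=25 d=46 * → r--
[0,10] -13+31=18 d=39 * → r--
[0,9] -13+28=15 d=36 * → r--
[0,8] -13+19=6 d=27 * → r--
[0,7] -13+18=5 d=26 * → r--
[0,6] -13+14=1 d=22 * → r--
[0,5] -13+6=-7 d=14 * → r--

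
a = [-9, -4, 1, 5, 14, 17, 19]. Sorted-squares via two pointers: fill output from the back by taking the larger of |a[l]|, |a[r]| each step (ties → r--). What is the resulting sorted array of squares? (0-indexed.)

[0,6] |-9|<=|19| out[6]=361 → r--
[0,5] |-9|<=|17| out[5]=289 → r--
[0,4] |-9|<=|14| out[4]=196 → r--
[0,3] |-9|>|5| out[3]=81 → l++
[1,3] |-4|<=|5| out[2]=25 → r--
[1,2] |-4|>|1| out[1]=16 → l++
[2,2] |1|<=|1| out[0]=1 → r--

[1, 16, 25, 81, 196, 289, 361]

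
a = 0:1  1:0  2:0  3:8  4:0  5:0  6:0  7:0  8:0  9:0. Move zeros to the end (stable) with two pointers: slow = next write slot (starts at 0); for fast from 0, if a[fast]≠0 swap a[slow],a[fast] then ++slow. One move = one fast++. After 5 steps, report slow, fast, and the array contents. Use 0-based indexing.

slow=2, fast=5, a=[1, 8, 0, 0, 0, 0, 0, 0, 0, 0]

(s=0,f=0) a[fast]=1≠0 swap→a[0]=1 → slow++,fast++
(s=1,f=1) a[fast]=0 → fast++
(s=1,f=2) a[fast]=0 → fast++
(s=1,f=3) a[fast]=8≠0 swap→a[1]=8 → slow++,fast++
(s=2,f=4) a[fast]=0 → fast++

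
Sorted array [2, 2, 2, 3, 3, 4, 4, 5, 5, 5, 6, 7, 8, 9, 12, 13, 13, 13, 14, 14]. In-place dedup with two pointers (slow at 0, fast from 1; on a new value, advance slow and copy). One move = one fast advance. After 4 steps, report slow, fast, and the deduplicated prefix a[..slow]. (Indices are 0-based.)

slow=1, fast=5, prefix=[2, 3]

(s=0,f=1) a[fast]=2=a[slow] dup → fast++
(s=0,f=2) a[fast]=2=a[slow] dup → fast++
(s=0,f=3) a[fast]=3≠a[slow]=2 write a[1]=3 → slow++,fast++
(s=1,f=4) a[fast]=3=a[slow] dup → fast++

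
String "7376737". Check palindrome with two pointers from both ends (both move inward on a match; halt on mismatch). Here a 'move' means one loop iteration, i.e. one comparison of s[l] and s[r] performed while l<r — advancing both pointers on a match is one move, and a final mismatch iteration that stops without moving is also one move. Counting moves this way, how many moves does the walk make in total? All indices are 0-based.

3 moves

[0,6] '7'=='7' → l++,r--
[1,5] '3'=='3' → l++,r--
[2,4] '7'=='7' → l++,r--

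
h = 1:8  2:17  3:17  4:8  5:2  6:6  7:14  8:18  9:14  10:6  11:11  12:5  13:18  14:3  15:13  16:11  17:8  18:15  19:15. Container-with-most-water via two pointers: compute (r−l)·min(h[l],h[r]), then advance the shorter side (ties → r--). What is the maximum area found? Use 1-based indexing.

[1,19] min(8,15)*18=144 best=144 * → l++
[2,19] min(17,15)*17=255 best=255 * → r--
[2,18] min(17,15)*16=240 best=255 → r--
[2,17] min(17,8)*15=120 best=255 → r--
[2,16] min(17,11)*14=154 best=255 → r--
[2,15] min(17,13)*13=169 best=255 → r--
[2,14] min(17,3)*12=36 best=255 → r--
[2,13] min(17,18)*11=187 best=255 → l++
[3,13] min(17,18)*10=170 best=255 → l++
[4,13] min(8,18)*9=72 best=255 → l++
[5,13] min(2,18)*8=16 best=255 → l++
[6,13] min(6,18)*7=42 best=255 → l++
[7,13] min(14,18)*6=84 best=255 → l++
[8,13] min(18,18)*5=90 best=255 → r--
[8,12] min(18,5)*4=20 best=255 → r--
[8,11] min(18,11)*3=33 best=255 → r--
[8,10] min(18,6)*2=12 best=255 → r--
[8,9] min(18,14)*1=14 best=255 → r--

max area = 255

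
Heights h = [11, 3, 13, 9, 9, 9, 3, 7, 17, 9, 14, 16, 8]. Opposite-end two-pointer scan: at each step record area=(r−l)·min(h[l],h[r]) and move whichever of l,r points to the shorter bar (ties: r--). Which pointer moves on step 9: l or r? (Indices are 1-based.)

l

[1,13] min(11,8)*12=96 best=96 * → r--
[1,12] min(11,16)*11=121 best=121 * → l++
[2,12] min(3,16)*10=30 best=121 → l++
[3,12] min(13,16)*9=117 best=121 → l++
[4,12] min(9,16)*8=72 best=121 → l++
[5,12] min(9,16)*7=63 best=121 → l++
[6,12] min(9,16)*6=54 best=121 → l++
[7,12] min(3,16)*5=15 best=121 → l++
[8,12] min(7,16)*4=28 best=121 → l++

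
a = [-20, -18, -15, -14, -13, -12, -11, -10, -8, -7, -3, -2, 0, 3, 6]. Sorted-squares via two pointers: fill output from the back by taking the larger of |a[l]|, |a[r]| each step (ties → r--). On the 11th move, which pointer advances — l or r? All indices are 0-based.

r

[0,14] |-20|>|6| out[14]=400 → l++
[1,14] |-18|>|6| out[13]=324 → l++
[2,14] |-15|>|6| out[12]=225 → l++
[3,14] |-14|>|6| out[11]=196 → l++
[4,14] |-13|>|6| out[10]=169 → l++
[5,14] |-12|>|6| out[9]=144 → l++
[6,14] |-11|>|6| out[8]=121 → l++
[7,14] |-10|>|6| out[7]=100 → l++
[8,14] |-8|>|6| out[6]=64 → l++
[9,14] |-7|>|6| out[5]=49 → l++
[10,14] |-3|<=|6| out[4]=36 → r--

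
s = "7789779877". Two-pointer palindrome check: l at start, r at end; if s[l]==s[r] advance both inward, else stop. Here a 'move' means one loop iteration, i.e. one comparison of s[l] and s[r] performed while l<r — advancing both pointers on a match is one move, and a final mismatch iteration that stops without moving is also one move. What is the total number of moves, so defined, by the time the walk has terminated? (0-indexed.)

l=0 r=9: '7'=='7', l++,r--
l=1 r=8: '7'=='7', l++,r--
l=2 r=7: '8'=='8', l++,r--
l=3 r=6: '9'=='9', l++,r--
l=4 r=5: '7'=='7', l++,r--

5 moves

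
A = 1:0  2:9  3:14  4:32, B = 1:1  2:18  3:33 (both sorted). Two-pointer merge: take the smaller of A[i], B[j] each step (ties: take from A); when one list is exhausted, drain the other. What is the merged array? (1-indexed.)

i=1 j=1: A[i]=0<=B[j]=1 take 0, i++
i=2 j=1: A[i]=9>B[j]=1 take 1, j++
i=2 j=2: A[i]=9<=B[j]=18 take 9, i++
i=3 j=2: A[i]=14<=B[j]=18 take 14, i++
i=4 j=2: A[i]=32>B[j]=18 take 18, j++
i=4 j=3: A[i]=32<=B[j]=33 take 32, i++
i=5 j=3: A done, take B[j]=33, j++

[0, 1, 9, 14, 18, 32, 33]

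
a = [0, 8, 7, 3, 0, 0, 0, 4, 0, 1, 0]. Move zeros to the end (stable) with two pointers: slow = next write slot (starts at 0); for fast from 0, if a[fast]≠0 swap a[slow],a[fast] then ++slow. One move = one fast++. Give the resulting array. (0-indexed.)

[8, 7, 3, 4, 1, 0, 0, 0, 0, 0, 0]

slow=0 fast=0: a[fast]=0, fast++
slow=0 fast=1: a[fast]=8≠0 swap→a[0]=8, slow++,fast++
slow=1 fast=2: a[fast]=7≠0 swap→a[1]=7, slow++,fast++
slow=2 fast=3: a[fast]=3≠0 swap→a[2]=3, slow++,fast++
slow=3 fast=4: a[fast]=0, fast++
slow=3 fast=5: a[fast]=0, fast++
slow=3 fast=6: a[fast]=0, fast++
slow=3 fast=7: a[fast]=4≠0 swap→a[3]=4, slow++,fast++
slow=4 fast=8: a[fast]=0, fast++
slow=4 fast=9: a[fast]=1≠0 swap→a[4]=1, slow++,fast++
slow=5 fast=10: a[fast]=0, fast++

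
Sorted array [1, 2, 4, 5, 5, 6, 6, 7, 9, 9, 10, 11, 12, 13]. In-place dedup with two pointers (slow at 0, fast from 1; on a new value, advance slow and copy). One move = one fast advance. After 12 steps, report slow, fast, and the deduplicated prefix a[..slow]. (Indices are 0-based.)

slow=0 fast=1: a[fast]=2≠a[slow]=1 write a[1]=2, slow++,fast++
slow=1 fast=2: a[fast]=4≠a[slow]=2 write a[2]=4, slow++,fast++
slow=2 fast=3: a[fast]=5≠a[slow]=4 write a[3]=5, slow++,fast++
slow=3 fast=4: a[fast]=5=a[slow] dup, fast++
slow=3 fast=5: a[fast]=6≠a[slow]=5 write a[4]=6, slow++,fast++
slow=4 fast=6: a[fast]=6=a[slow] dup, fast++
slow=4 fast=7: a[fast]=7≠a[slow]=6 write a[5]=7, slow++,fast++
slow=5 fast=8: a[fast]=9≠a[slow]=7 write a[6]=9, slow++,fast++
slow=6 fast=9: a[fast]=9=a[slow] dup, fast++
slow=6 fast=10: a[fast]=10≠a[slow]=9 write a[7]=10, slow++,fast++
slow=7 fast=11: a[fast]=11≠a[slow]=10 write a[8]=11, slow++,fast++
slow=8 fast=12: a[fast]=12≠a[slow]=11 write a[9]=12, slow++,fast++

slow=9, fast=13, prefix=[1, 2, 4, 5, 6, 7, 9, 10, 11, 12]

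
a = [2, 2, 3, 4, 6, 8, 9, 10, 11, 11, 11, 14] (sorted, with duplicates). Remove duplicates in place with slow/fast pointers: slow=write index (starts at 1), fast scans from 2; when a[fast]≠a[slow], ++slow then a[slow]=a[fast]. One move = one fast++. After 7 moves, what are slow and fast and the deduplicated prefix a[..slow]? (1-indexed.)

slow=7, fast=9, prefix=[2, 3, 4, 6, 8, 9, 10]

(s=1,f=2) a[fast]=2=a[slow] dup → fast++
(s=1,f=3) a[fast]=3≠a[slow]=2 write a[2]=3 → slow++,fast++
(s=2,f=4) a[fast]=4≠a[slow]=3 write a[3]=4 → slow++,fast++
(s=3,f=5) a[fast]=6≠a[slow]=4 write a[4]=6 → slow++,fast++
(s=4,f=6) a[fast]=8≠a[slow]=6 write a[5]=8 → slow++,fast++
(s=5,f=7) a[fast]=9≠a[slow]=8 write a[6]=9 → slow++,fast++
(s=6,f=8) a[fast]=10≠a[slow]=9 write a[7]=10 → slow++,fast++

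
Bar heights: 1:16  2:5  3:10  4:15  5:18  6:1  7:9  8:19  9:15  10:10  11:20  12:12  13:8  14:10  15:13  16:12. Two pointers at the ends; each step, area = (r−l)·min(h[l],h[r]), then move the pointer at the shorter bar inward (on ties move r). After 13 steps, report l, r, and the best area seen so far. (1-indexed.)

l=9, r=11, best area=182

[1,16] min(16,12)*15=180 best=180 * → r--
[1,15] min(16,13)*14=182 best=182 * → r--
[1,14] min(16,10)*13=130 best=182 → r--
[1,13] min(16,8)*12=96 best=182 → r--
[1,12] min(16,12)*11=132 best=182 → r--
[1,11] min(16,20)*10=160 best=182 → l++
[2,11] min(5,20)*9=45 best=182 → l++
[3,11] min(10,20)*8=80 best=182 → l++
[4,11] min(15,20)*7=105 best=182 → l++
[5,11] min(18,20)*6=108 best=182 → l++
[6,11] min(1,20)*5=5 best=182 → l++
[7,11] min(9,20)*4=36 best=182 → l++
[8,11] min(19,20)*3=57 best=182 → l++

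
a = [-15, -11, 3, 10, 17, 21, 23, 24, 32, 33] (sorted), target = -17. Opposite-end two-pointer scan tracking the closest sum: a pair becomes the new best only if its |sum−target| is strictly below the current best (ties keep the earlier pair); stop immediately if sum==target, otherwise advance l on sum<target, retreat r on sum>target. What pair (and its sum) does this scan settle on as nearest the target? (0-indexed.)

pair (-15, 3) with sum -12 (|Δ|=5)

l=0 r=9: -15+33=18 d=35 *, r--
l=0 r=8: -15+32=17 d=34 *, r--
l=0 r=7: -15+24=9 d=26 *, r--
l=0 r=6: -15+23=8 d=25 *, r--
l=0 r=5: -15+21=6 d=23 *, r--
l=0 r=4: -15+17=2 d=19 *, r--
l=0 r=3: -15+10=-5 d=12 *, r--
l=0 r=2: -15+3=-12 d=5 *, r--
l=0 r=1: -15+-11=-26 d=9, l++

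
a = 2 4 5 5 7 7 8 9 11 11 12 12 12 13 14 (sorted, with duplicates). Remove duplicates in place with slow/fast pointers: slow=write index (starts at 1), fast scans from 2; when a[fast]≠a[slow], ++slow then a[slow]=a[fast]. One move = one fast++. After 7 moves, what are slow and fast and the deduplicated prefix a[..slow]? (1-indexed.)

(s=1,f=2) a[fast]=4≠a[slow]=2 write a[2]=4 → slow++,fast++
(s=2,f=3) a[fast]=5≠a[slow]=4 write a[3]=5 → slow++,fast++
(s=3,f=4) a[fast]=5=a[slow] dup → fast++
(s=3,f=5) a[fast]=7≠a[slow]=5 write a[4]=7 → slow++,fast++
(s=4,f=6) a[fast]=7=a[slow] dup → fast++
(s=4,f=7) a[fast]=8≠a[slow]=7 write a[5]=8 → slow++,fast++
(s=5,f=8) a[fast]=9≠a[slow]=8 write a[6]=9 → slow++,fast++

slow=6, fast=9, prefix=[2, 4, 5, 7, 8, 9]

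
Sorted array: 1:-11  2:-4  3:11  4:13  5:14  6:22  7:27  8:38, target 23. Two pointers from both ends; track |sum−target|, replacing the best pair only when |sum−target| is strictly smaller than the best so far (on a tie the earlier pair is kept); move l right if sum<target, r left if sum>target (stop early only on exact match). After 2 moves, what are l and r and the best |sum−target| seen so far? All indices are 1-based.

[1,8] -11+38=27 d=4 * → r--
[1,7] -11+27=16 d=7 → l++

l=2, r=7, best |Δ|=4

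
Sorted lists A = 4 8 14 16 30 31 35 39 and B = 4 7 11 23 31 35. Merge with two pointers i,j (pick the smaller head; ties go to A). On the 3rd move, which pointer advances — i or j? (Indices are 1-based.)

j

[i=1,j=1] A[i]=4<=B[j]=4 take 4 → i++
[i=2,j=1] A[i]=8>B[j]=4 take 4 → j++
[i=2,j=2] A[i]=8>B[j]=7 take 7 → j++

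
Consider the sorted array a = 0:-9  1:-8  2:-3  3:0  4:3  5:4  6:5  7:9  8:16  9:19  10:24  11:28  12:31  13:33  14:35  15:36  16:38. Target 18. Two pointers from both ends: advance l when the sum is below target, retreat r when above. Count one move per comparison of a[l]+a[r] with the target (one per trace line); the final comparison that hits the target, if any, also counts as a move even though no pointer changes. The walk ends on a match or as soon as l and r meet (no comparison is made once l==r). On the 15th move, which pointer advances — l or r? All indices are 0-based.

[0,16] -9+38=29 >18 → r--
[0,15] -9+36=27 >18 → r--
[0,14] -9+35=26 >18 → r--
[0,13] -9+33=24 >18 → r--
[0,12] -9+31=22 >18 → r--
[0,11] -9+28=19 >18 → r--
[0,10] -9+24=15 <18 → l++
[1,10] -8+24=16 <18 → l++
[2,10] -3+24=21 >18 → r--
[2,9] -3+19=16 <18 → l++
[3,9] 0+19=19 >18 → r--
[3,8] 0+16=16 <18 → l++
[4,8] 3+16=19 >18 → r--
[4,7] 3+9=12 <18 → l++
[5,7] 4+9=13 <18 → l++

l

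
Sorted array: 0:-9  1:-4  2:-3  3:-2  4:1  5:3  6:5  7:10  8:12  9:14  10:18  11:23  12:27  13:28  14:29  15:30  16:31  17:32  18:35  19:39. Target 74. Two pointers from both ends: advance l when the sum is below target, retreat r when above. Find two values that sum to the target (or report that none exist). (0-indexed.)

(35, 39)

[0,19] -9+39=30 <74 → l++
[1,19] -4+39=35 <74 → l++
[2,19] -3+39=36 <74 → l++
[3,19] -2+39=37 <74 → l++
[4,19] 1+39=40 <74 → l++
[5,19] 3+39=42 <74 → l++
[6,19] 5+39=44 <74 → l++
[7,19] 10+39=49 <74 → l++
[8,19] 12+39=51 <74 → l++
[9,19] 14+39=53 <74 → l++
[10,19] 18+39=57 <74 → l++
[11,19] 23+39=62 <74 → l++
[12,19] 27+39=66 <74 → l++
[13,19] 28+39=67 <74 → l++
[14,19] 29+39=68 <74 → l++
[15,19] 30+39=69 <74 → l++
[16,19] 31+39=70 <74 → l++
[17,19] 32+39=71 <74 → l++
[18,19] 35+39=74 → found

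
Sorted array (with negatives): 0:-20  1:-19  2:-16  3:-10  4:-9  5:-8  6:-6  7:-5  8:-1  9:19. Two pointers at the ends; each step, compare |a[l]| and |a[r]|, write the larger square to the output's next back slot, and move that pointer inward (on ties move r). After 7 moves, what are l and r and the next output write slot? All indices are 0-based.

l=0 r=9: |-20|>|19| out[9]=400, l++
l=1 r=9: |-19|<=|19| out[8]=361, r--
l=1 r=8: |-19|>|-1| out[7]=361, l++
l=2 r=8: |-16|>|-1| out[6]=256, l++
l=3 r=8: |-10|>|-1| out[5]=100, l++
l=4 r=8: |-9|>|-1| out[4]=81, l++
l=5 r=8: |-8|>|-1| out[3]=64, l++

l=6, r=8, next write slot=2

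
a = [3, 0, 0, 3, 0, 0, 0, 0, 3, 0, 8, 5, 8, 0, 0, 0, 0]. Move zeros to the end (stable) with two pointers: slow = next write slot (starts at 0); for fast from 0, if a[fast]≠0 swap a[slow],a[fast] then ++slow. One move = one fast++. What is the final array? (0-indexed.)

slow=0 fast=0: a[fast]=3≠0 swap→a[0]=3, slow++,fast++
slow=1 fast=1: a[fast]=0, fast++
slow=1 fast=2: a[fast]=0, fast++
slow=1 fast=3: a[fast]=3≠0 swap→a[1]=3, slow++,fast++
slow=2 fast=4: a[fast]=0, fast++
slow=2 fast=5: a[fast]=0, fast++
slow=2 fast=6: a[fast]=0, fast++
slow=2 fast=7: a[fast]=0, fast++
slow=2 fast=8: a[fast]=3≠0 swap→a[2]=3, slow++,fast++
slow=3 fast=9: a[fast]=0, fast++
slow=3 fast=10: a[fast]=8≠0 swap→a[3]=8, slow++,fast++
slow=4 fast=11: a[fast]=5≠0 swap→a[4]=5, slow++,fast++
slow=5 fast=12: a[fast]=8≠0 swap→a[5]=8, slow++,fast++
slow=6 fast=13: a[fast]=0, fast++
slow=6 fast=14: a[fast]=0, fast++
slow=6 fast=15: a[fast]=0, fast++
slow=6 fast=16: a[fast]=0, fast++

[3, 3, 3, 8, 5, 8, 0, 0, 0, 0, 0, 0, 0, 0, 0, 0, 0]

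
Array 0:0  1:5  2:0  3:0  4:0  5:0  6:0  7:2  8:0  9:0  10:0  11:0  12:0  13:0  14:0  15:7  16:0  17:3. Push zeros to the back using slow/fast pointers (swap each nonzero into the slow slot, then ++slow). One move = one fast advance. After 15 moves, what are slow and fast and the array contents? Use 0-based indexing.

slow=2, fast=15, a=[5, 2, 0, 0, 0, 0, 0, 0, 0, 0, 0, 0, 0, 0, 0, 7, 0, 3]

(s=0,f=0) a[fast]=0 → fast++
(s=0,f=1) a[fast]=5≠0 swap→a[0]=5 → slow++,fast++
(s=1,f=2) a[fast]=0 → fast++
(s=1,f=3) a[fast]=0 → fast++
(s=1,f=4) a[fast]=0 → fast++
(s=1,f=5) a[fast]=0 → fast++
(s=1,f=6) a[fast]=0 → fast++
(s=1,f=7) a[fast]=2≠0 swap→a[1]=2 → slow++,fast++
(s=2,f=8) a[fast]=0 → fast++
(s=2,f=9) a[fast]=0 → fast++
(s=2,f=10) a[fast]=0 → fast++
(s=2,f=11) a[fast]=0 → fast++
(s=2,f=12) a[fast]=0 → fast++
(s=2,f=13) a[fast]=0 → fast++
(s=2,f=14) a[fast]=0 → fast++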